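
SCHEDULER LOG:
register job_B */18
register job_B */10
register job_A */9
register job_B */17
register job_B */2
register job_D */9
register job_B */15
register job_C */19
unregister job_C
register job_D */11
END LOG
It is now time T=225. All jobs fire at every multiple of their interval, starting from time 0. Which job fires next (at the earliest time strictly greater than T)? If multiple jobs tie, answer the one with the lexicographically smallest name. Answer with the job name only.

Op 1: register job_B */18 -> active={job_B:*/18}
Op 2: register job_B */10 -> active={job_B:*/10}
Op 3: register job_A */9 -> active={job_A:*/9, job_B:*/10}
Op 4: register job_B */17 -> active={job_A:*/9, job_B:*/17}
Op 5: register job_B */2 -> active={job_A:*/9, job_B:*/2}
Op 6: register job_D */9 -> active={job_A:*/9, job_B:*/2, job_D:*/9}
Op 7: register job_B */15 -> active={job_A:*/9, job_B:*/15, job_D:*/9}
Op 8: register job_C */19 -> active={job_A:*/9, job_B:*/15, job_C:*/19, job_D:*/9}
Op 9: unregister job_C -> active={job_A:*/9, job_B:*/15, job_D:*/9}
Op 10: register job_D */11 -> active={job_A:*/9, job_B:*/15, job_D:*/11}
  job_A: interval 9, next fire after T=225 is 234
  job_B: interval 15, next fire after T=225 is 240
  job_D: interval 11, next fire after T=225 is 231
Earliest = 231, winner (lex tiebreak) = job_D

Answer: job_D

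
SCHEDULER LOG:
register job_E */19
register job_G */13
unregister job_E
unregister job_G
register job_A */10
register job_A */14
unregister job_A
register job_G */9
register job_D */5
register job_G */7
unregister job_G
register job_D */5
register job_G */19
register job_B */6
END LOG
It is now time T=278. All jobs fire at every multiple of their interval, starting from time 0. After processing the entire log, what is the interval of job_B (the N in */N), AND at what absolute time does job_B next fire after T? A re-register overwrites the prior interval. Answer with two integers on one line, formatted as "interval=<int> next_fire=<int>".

Op 1: register job_E */19 -> active={job_E:*/19}
Op 2: register job_G */13 -> active={job_E:*/19, job_G:*/13}
Op 3: unregister job_E -> active={job_G:*/13}
Op 4: unregister job_G -> active={}
Op 5: register job_A */10 -> active={job_A:*/10}
Op 6: register job_A */14 -> active={job_A:*/14}
Op 7: unregister job_A -> active={}
Op 8: register job_G */9 -> active={job_G:*/9}
Op 9: register job_D */5 -> active={job_D:*/5, job_G:*/9}
Op 10: register job_G */7 -> active={job_D:*/5, job_G:*/7}
Op 11: unregister job_G -> active={job_D:*/5}
Op 12: register job_D */5 -> active={job_D:*/5}
Op 13: register job_G */19 -> active={job_D:*/5, job_G:*/19}
Op 14: register job_B */6 -> active={job_B:*/6, job_D:*/5, job_G:*/19}
Final interval of job_B = 6
Next fire of job_B after T=278: (278//6+1)*6 = 282

Answer: interval=6 next_fire=282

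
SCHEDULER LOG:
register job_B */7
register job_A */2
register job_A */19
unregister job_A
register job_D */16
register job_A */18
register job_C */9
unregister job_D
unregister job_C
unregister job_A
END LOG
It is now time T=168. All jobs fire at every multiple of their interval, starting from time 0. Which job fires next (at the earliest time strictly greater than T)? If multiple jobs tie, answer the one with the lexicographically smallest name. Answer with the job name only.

Op 1: register job_B */7 -> active={job_B:*/7}
Op 2: register job_A */2 -> active={job_A:*/2, job_B:*/7}
Op 3: register job_A */19 -> active={job_A:*/19, job_B:*/7}
Op 4: unregister job_A -> active={job_B:*/7}
Op 5: register job_D */16 -> active={job_B:*/7, job_D:*/16}
Op 6: register job_A */18 -> active={job_A:*/18, job_B:*/7, job_D:*/16}
Op 7: register job_C */9 -> active={job_A:*/18, job_B:*/7, job_C:*/9, job_D:*/16}
Op 8: unregister job_D -> active={job_A:*/18, job_B:*/7, job_C:*/9}
Op 9: unregister job_C -> active={job_A:*/18, job_B:*/7}
Op 10: unregister job_A -> active={job_B:*/7}
  job_B: interval 7, next fire after T=168 is 175
Earliest = 175, winner (lex tiebreak) = job_B

Answer: job_B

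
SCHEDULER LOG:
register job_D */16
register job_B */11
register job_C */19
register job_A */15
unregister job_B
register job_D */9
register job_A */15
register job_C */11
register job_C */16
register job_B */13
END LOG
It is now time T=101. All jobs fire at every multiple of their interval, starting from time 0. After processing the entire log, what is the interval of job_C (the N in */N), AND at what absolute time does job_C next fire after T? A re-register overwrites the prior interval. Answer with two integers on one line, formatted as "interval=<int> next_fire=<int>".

Op 1: register job_D */16 -> active={job_D:*/16}
Op 2: register job_B */11 -> active={job_B:*/11, job_D:*/16}
Op 3: register job_C */19 -> active={job_B:*/11, job_C:*/19, job_D:*/16}
Op 4: register job_A */15 -> active={job_A:*/15, job_B:*/11, job_C:*/19, job_D:*/16}
Op 5: unregister job_B -> active={job_A:*/15, job_C:*/19, job_D:*/16}
Op 6: register job_D */9 -> active={job_A:*/15, job_C:*/19, job_D:*/9}
Op 7: register job_A */15 -> active={job_A:*/15, job_C:*/19, job_D:*/9}
Op 8: register job_C */11 -> active={job_A:*/15, job_C:*/11, job_D:*/9}
Op 9: register job_C */16 -> active={job_A:*/15, job_C:*/16, job_D:*/9}
Op 10: register job_B */13 -> active={job_A:*/15, job_B:*/13, job_C:*/16, job_D:*/9}
Final interval of job_C = 16
Next fire of job_C after T=101: (101//16+1)*16 = 112

Answer: interval=16 next_fire=112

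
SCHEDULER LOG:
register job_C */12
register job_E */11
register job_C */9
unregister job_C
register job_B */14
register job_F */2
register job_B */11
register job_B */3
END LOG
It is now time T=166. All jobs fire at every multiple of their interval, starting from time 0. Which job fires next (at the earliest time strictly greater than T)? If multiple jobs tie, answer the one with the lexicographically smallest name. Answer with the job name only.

Answer: job_B

Derivation:
Op 1: register job_C */12 -> active={job_C:*/12}
Op 2: register job_E */11 -> active={job_C:*/12, job_E:*/11}
Op 3: register job_C */9 -> active={job_C:*/9, job_E:*/11}
Op 4: unregister job_C -> active={job_E:*/11}
Op 5: register job_B */14 -> active={job_B:*/14, job_E:*/11}
Op 6: register job_F */2 -> active={job_B:*/14, job_E:*/11, job_F:*/2}
Op 7: register job_B */11 -> active={job_B:*/11, job_E:*/11, job_F:*/2}
Op 8: register job_B */3 -> active={job_B:*/3, job_E:*/11, job_F:*/2}
  job_B: interval 3, next fire after T=166 is 168
  job_E: interval 11, next fire after T=166 is 176
  job_F: interval 2, next fire after T=166 is 168
Earliest = 168, winner (lex tiebreak) = job_B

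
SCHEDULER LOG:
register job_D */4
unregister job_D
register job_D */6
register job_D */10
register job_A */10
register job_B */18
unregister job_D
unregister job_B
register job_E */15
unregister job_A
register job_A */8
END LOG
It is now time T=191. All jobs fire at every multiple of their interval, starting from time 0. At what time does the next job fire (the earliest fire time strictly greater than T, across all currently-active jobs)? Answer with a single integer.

Op 1: register job_D */4 -> active={job_D:*/4}
Op 2: unregister job_D -> active={}
Op 3: register job_D */6 -> active={job_D:*/6}
Op 4: register job_D */10 -> active={job_D:*/10}
Op 5: register job_A */10 -> active={job_A:*/10, job_D:*/10}
Op 6: register job_B */18 -> active={job_A:*/10, job_B:*/18, job_D:*/10}
Op 7: unregister job_D -> active={job_A:*/10, job_B:*/18}
Op 8: unregister job_B -> active={job_A:*/10}
Op 9: register job_E */15 -> active={job_A:*/10, job_E:*/15}
Op 10: unregister job_A -> active={job_E:*/15}
Op 11: register job_A */8 -> active={job_A:*/8, job_E:*/15}
  job_A: interval 8, next fire after T=191 is 192
  job_E: interval 15, next fire after T=191 is 195
Earliest fire time = 192 (job job_A)

Answer: 192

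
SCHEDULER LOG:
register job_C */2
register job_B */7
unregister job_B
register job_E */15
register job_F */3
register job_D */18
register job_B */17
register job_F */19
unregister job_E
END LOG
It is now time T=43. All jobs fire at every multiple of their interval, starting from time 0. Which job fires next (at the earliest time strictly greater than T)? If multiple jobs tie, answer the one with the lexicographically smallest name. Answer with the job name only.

Answer: job_C

Derivation:
Op 1: register job_C */2 -> active={job_C:*/2}
Op 2: register job_B */7 -> active={job_B:*/7, job_C:*/2}
Op 3: unregister job_B -> active={job_C:*/2}
Op 4: register job_E */15 -> active={job_C:*/2, job_E:*/15}
Op 5: register job_F */3 -> active={job_C:*/2, job_E:*/15, job_F:*/3}
Op 6: register job_D */18 -> active={job_C:*/2, job_D:*/18, job_E:*/15, job_F:*/3}
Op 7: register job_B */17 -> active={job_B:*/17, job_C:*/2, job_D:*/18, job_E:*/15, job_F:*/3}
Op 8: register job_F */19 -> active={job_B:*/17, job_C:*/2, job_D:*/18, job_E:*/15, job_F:*/19}
Op 9: unregister job_E -> active={job_B:*/17, job_C:*/2, job_D:*/18, job_F:*/19}
  job_B: interval 17, next fire after T=43 is 51
  job_C: interval 2, next fire after T=43 is 44
  job_D: interval 18, next fire after T=43 is 54
  job_F: interval 19, next fire after T=43 is 57
Earliest = 44, winner (lex tiebreak) = job_C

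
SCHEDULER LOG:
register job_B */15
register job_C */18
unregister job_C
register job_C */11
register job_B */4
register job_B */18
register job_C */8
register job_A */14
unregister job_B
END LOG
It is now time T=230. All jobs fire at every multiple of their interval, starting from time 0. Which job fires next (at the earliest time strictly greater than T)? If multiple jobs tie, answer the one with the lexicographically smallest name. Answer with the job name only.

Answer: job_C

Derivation:
Op 1: register job_B */15 -> active={job_B:*/15}
Op 2: register job_C */18 -> active={job_B:*/15, job_C:*/18}
Op 3: unregister job_C -> active={job_B:*/15}
Op 4: register job_C */11 -> active={job_B:*/15, job_C:*/11}
Op 5: register job_B */4 -> active={job_B:*/4, job_C:*/11}
Op 6: register job_B */18 -> active={job_B:*/18, job_C:*/11}
Op 7: register job_C */8 -> active={job_B:*/18, job_C:*/8}
Op 8: register job_A */14 -> active={job_A:*/14, job_B:*/18, job_C:*/8}
Op 9: unregister job_B -> active={job_A:*/14, job_C:*/8}
  job_A: interval 14, next fire after T=230 is 238
  job_C: interval 8, next fire after T=230 is 232
Earliest = 232, winner (lex tiebreak) = job_C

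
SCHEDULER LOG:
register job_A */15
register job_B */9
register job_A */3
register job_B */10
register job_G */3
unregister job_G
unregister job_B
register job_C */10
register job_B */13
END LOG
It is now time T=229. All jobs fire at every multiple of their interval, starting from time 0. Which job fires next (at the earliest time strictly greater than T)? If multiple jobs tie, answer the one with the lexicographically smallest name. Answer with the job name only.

Op 1: register job_A */15 -> active={job_A:*/15}
Op 2: register job_B */9 -> active={job_A:*/15, job_B:*/9}
Op 3: register job_A */3 -> active={job_A:*/3, job_B:*/9}
Op 4: register job_B */10 -> active={job_A:*/3, job_B:*/10}
Op 5: register job_G */3 -> active={job_A:*/3, job_B:*/10, job_G:*/3}
Op 6: unregister job_G -> active={job_A:*/3, job_B:*/10}
Op 7: unregister job_B -> active={job_A:*/3}
Op 8: register job_C */10 -> active={job_A:*/3, job_C:*/10}
Op 9: register job_B */13 -> active={job_A:*/3, job_B:*/13, job_C:*/10}
  job_A: interval 3, next fire after T=229 is 231
  job_B: interval 13, next fire after T=229 is 234
  job_C: interval 10, next fire after T=229 is 230
Earliest = 230, winner (lex tiebreak) = job_C

Answer: job_C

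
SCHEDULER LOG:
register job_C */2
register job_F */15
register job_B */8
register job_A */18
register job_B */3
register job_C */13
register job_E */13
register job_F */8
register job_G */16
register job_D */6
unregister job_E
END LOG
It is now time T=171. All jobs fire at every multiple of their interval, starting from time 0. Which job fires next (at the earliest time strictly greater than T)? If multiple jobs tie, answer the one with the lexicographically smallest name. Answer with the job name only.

Op 1: register job_C */2 -> active={job_C:*/2}
Op 2: register job_F */15 -> active={job_C:*/2, job_F:*/15}
Op 3: register job_B */8 -> active={job_B:*/8, job_C:*/2, job_F:*/15}
Op 4: register job_A */18 -> active={job_A:*/18, job_B:*/8, job_C:*/2, job_F:*/15}
Op 5: register job_B */3 -> active={job_A:*/18, job_B:*/3, job_C:*/2, job_F:*/15}
Op 6: register job_C */13 -> active={job_A:*/18, job_B:*/3, job_C:*/13, job_F:*/15}
Op 7: register job_E */13 -> active={job_A:*/18, job_B:*/3, job_C:*/13, job_E:*/13, job_F:*/15}
Op 8: register job_F */8 -> active={job_A:*/18, job_B:*/3, job_C:*/13, job_E:*/13, job_F:*/8}
Op 9: register job_G */16 -> active={job_A:*/18, job_B:*/3, job_C:*/13, job_E:*/13, job_F:*/8, job_G:*/16}
Op 10: register job_D */6 -> active={job_A:*/18, job_B:*/3, job_C:*/13, job_D:*/6, job_E:*/13, job_F:*/8, job_G:*/16}
Op 11: unregister job_E -> active={job_A:*/18, job_B:*/3, job_C:*/13, job_D:*/6, job_F:*/8, job_G:*/16}
  job_A: interval 18, next fire after T=171 is 180
  job_B: interval 3, next fire after T=171 is 174
  job_C: interval 13, next fire after T=171 is 182
  job_D: interval 6, next fire after T=171 is 174
  job_F: interval 8, next fire after T=171 is 176
  job_G: interval 16, next fire after T=171 is 176
Earliest = 174, winner (lex tiebreak) = job_B

Answer: job_B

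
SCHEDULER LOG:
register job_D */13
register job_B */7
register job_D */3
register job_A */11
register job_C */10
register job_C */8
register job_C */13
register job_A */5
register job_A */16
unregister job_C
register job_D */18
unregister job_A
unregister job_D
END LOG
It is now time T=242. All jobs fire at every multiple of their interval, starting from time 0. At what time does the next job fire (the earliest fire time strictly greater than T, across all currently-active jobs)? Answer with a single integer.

Answer: 245

Derivation:
Op 1: register job_D */13 -> active={job_D:*/13}
Op 2: register job_B */7 -> active={job_B:*/7, job_D:*/13}
Op 3: register job_D */3 -> active={job_B:*/7, job_D:*/3}
Op 4: register job_A */11 -> active={job_A:*/11, job_B:*/7, job_D:*/3}
Op 5: register job_C */10 -> active={job_A:*/11, job_B:*/7, job_C:*/10, job_D:*/3}
Op 6: register job_C */8 -> active={job_A:*/11, job_B:*/7, job_C:*/8, job_D:*/3}
Op 7: register job_C */13 -> active={job_A:*/11, job_B:*/7, job_C:*/13, job_D:*/3}
Op 8: register job_A */5 -> active={job_A:*/5, job_B:*/7, job_C:*/13, job_D:*/3}
Op 9: register job_A */16 -> active={job_A:*/16, job_B:*/7, job_C:*/13, job_D:*/3}
Op 10: unregister job_C -> active={job_A:*/16, job_B:*/7, job_D:*/3}
Op 11: register job_D */18 -> active={job_A:*/16, job_B:*/7, job_D:*/18}
Op 12: unregister job_A -> active={job_B:*/7, job_D:*/18}
Op 13: unregister job_D -> active={job_B:*/7}
  job_B: interval 7, next fire after T=242 is 245
Earliest fire time = 245 (job job_B)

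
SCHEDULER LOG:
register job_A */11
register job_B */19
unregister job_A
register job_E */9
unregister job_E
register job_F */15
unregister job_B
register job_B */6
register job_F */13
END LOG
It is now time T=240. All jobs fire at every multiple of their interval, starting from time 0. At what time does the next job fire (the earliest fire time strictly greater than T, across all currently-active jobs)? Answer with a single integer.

Op 1: register job_A */11 -> active={job_A:*/11}
Op 2: register job_B */19 -> active={job_A:*/11, job_B:*/19}
Op 3: unregister job_A -> active={job_B:*/19}
Op 4: register job_E */9 -> active={job_B:*/19, job_E:*/9}
Op 5: unregister job_E -> active={job_B:*/19}
Op 6: register job_F */15 -> active={job_B:*/19, job_F:*/15}
Op 7: unregister job_B -> active={job_F:*/15}
Op 8: register job_B */6 -> active={job_B:*/6, job_F:*/15}
Op 9: register job_F */13 -> active={job_B:*/6, job_F:*/13}
  job_B: interval 6, next fire after T=240 is 246
  job_F: interval 13, next fire after T=240 is 247
Earliest fire time = 246 (job job_B)

Answer: 246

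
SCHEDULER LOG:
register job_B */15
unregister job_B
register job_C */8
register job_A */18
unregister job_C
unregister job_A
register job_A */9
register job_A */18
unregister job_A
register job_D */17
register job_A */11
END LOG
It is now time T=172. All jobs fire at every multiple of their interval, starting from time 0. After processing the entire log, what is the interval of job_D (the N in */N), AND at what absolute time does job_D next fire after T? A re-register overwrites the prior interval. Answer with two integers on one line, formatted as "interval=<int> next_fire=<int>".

Answer: interval=17 next_fire=187

Derivation:
Op 1: register job_B */15 -> active={job_B:*/15}
Op 2: unregister job_B -> active={}
Op 3: register job_C */8 -> active={job_C:*/8}
Op 4: register job_A */18 -> active={job_A:*/18, job_C:*/8}
Op 5: unregister job_C -> active={job_A:*/18}
Op 6: unregister job_A -> active={}
Op 7: register job_A */9 -> active={job_A:*/9}
Op 8: register job_A */18 -> active={job_A:*/18}
Op 9: unregister job_A -> active={}
Op 10: register job_D */17 -> active={job_D:*/17}
Op 11: register job_A */11 -> active={job_A:*/11, job_D:*/17}
Final interval of job_D = 17
Next fire of job_D after T=172: (172//17+1)*17 = 187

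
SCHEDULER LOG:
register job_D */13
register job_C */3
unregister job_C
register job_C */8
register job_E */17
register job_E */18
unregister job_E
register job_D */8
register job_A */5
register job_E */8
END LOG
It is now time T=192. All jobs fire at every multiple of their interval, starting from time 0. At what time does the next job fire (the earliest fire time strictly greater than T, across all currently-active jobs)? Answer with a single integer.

Op 1: register job_D */13 -> active={job_D:*/13}
Op 2: register job_C */3 -> active={job_C:*/3, job_D:*/13}
Op 3: unregister job_C -> active={job_D:*/13}
Op 4: register job_C */8 -> active={job_C:*/8, job_D:*/13}
Op 5: register job_E */17 -> active={job_C:*/8, job_D:*/13, job_E:*/17}
Op 6: register job_E */18 -> active={job_C:*/8, job_D:*/13, job_E:*/18}
Op 7: unregister job_E -> active={job_C:*/8, job_D:*/13}
Op 8: register job_D */8 -> active={job_C:*/8, job_D:*/8}
Op 9: register job_A */5 -> active={job_A:*/5, job_C:*/8, job_D:*/8}
Op 10: register job_E */8 -> active={job_A:*/5, job_C:*/8, job_D:*/8, job_E:*/8}
  job_A: interval 5, next fire after T=192 is 195
  job_C: interval 8, next fire after T=192 is 200
  job_D: interval 8, next fire after T=192 is 200
  job_E: interval 8, next fire after T=192 is 200
Earliest fire time = 195 (job job_A)

Answer: 195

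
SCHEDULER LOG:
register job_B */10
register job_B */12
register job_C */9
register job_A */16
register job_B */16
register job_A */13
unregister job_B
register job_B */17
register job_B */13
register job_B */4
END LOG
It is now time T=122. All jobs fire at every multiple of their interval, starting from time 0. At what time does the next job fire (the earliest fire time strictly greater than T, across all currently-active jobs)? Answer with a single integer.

Op 1: register job_B */10 -> active={job_B:*/10}
Op 2: register job_B */12 -> active={job_B:*/12}
Op 3: register job_C */9 -> active={job_B:*/12, job_C:*/9}
Op 4: register job_A */16 -> active={job_A:*/16, job_B:*/12, job_C:*/9}
Op 5: register job_B */16 -> active={job_A:*/16, job_B:*/16, job_C:*/9}
Op 6: register job_A */13 -> active={job_A:*/13, job_B:*/16, job_C:*/9}
Op 7: unregister job_B -> active={job_A:*/13, job_C:*/9}
Op 8: register job_B */17 -> active={job_A:*/13, job_B:*/17, job_C:*/9}
Op 9: register job_B */13 -> active={job_A:*/13, job_B:*/13, job_C:*/9}
Op 10: register job_B */4 -> active={job_A:*/13, job_B:*/4, job_C:*/9}
  job_A: interval 13, next fire after T=122 is 130
  job_B: interval 4, next fire after T=122 is 124
  job_C: interval 9, next fire after T=122 is 126
Earliest fire time = 124 (job job_B)

Answer: 124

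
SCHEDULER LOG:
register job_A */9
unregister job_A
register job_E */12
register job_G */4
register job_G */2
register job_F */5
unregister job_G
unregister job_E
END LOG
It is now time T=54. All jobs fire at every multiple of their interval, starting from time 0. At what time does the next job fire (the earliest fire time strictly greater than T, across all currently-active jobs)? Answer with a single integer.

Op 1: register job_A */9 -> active={job_A:*/9}
Op 2: unregister job_A -> active={}
Op 3: register job_E */12 -> active={job_E:*/12}
Op 4: register job_G */4 -> active={job_E:*/12, job_G:*/4}
Op 5: register job_G */2 -> active={job_E:*/12, job_G:*/2}
Op 6: register job_F */5 -> active={job_E:*/12, job_F:*/5, job_G:*/2}
Op 7: unregister job_G -> active={job_E:*/12, job_F:*/5}
Op 8: unregister job_E -> active={job_F:*/5}
  job_F: interval 5, next fire after T=54 is 55
Earliest fire time = 55 (job job_F)

Answer: 55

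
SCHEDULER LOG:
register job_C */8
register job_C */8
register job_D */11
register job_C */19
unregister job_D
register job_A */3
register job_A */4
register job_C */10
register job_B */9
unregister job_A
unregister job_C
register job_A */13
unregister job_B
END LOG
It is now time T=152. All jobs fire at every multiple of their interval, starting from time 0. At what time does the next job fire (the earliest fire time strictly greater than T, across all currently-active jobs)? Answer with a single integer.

Answer: 156

Derivation:
Op 1: register job_C */8 -> active={job_C:*/8}
Op 2: register job_C */8 -> active={job_C:*/8}
Op 3: register job_D */11 -> active={job_C:*/8, job_D:*/11}
Op 4: register job_C */19 -> active={job_C:*/19, job_D:*/11}
Op 5: unregister job_D -> active={job_C:*/19}
Op 6: register job_A */3 -> active={job_A:*/3, job_C:*/19}
Op 7: register job_A */4 -> active={job_A:*/4, job_C:*/19}
Op 8: register job_C */10 -> active={job_A:*/4, job_C:*/10}
Op 9: register job_B */9 -> active={job_A:*/4, job_B:*/9, job_C:*/10}
Op 10: unregister job_A -> active={job_B:*/9, job_C:*/10}
Op 11: unregister job_C -> active={job_B:*/9}
Op 12: register job_A */13 -> active={job_A:*/13, job_B:*/9}
Op 13: unregister job_B -> active={job_A:*/13}
  job_A: interval 13, next fire after T=152 is 156
Earliest fire time = 156 (job job_A)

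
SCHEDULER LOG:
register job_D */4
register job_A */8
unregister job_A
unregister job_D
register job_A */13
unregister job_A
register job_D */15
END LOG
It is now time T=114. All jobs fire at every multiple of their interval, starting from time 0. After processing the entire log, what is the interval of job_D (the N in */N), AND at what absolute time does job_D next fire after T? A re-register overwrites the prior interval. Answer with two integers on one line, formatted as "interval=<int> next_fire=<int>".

Answer: interval=15 next_fire=120

Derivation:
Op 1: register job_D */4 -> active={job_D:*/4}
Op 2: register job_A */8 -> active={job_A:*/8, job_D:*/4}
Op 3: unregister job_A -> active={job_D:*/4}
Op 4: unregister job_D -> active={}
Op 5: register job_A */13 -> active={job_A:*/13}
Op 6: unregister job_A -> active={}
Op 7: register job_D */15 -> active={job_D:*/15}
Final interval of job_D = 15
Next fire of job_D after T=114: (114//15+1)*15 = 120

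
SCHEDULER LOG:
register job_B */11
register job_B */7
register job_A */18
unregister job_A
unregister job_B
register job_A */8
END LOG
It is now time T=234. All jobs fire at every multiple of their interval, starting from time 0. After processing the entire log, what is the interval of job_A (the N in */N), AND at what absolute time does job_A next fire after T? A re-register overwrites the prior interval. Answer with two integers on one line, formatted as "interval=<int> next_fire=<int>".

Answer: interval=8 next_fire=240

Derivation:
Op 1: register job_B */11 -> active={job_B:*/11}
Op 2: register job_B */7 -> active={job_B:*/7}
Op 3: register job_A */18 -> active={job_A:*/18, job_B:*/7}
Op 4: unregister job_A -> active={job_B:*/7}
Op 5: unregister job_B -> active={}
Op 6: register job_A */8 -> active={job_A:*/8}
Final interval of job_A = 8
Next fire of job_A after T=234: (234//8+1)*8 = 240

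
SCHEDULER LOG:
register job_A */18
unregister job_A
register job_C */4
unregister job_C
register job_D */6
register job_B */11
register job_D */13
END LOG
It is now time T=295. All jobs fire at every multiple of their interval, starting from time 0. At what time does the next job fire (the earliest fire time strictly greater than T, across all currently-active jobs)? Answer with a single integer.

Op 1: register job_A */18 -> active={job_A:*/18}
Op 2: unregister job_A -> active={}
Op 3: register job_C */4 -> active={job_C:*/4}
Op 4: unregister job_C -> active={}
Op 5: register job_D */6 -> active={job_D:*/6}
Op 6: register job_B */11 -> active={job_B:*/11, job_D:*/6}
Op 7: register job_D */13 -> active={job_B:*/11, job_D:*/13}
  job_B: interval 11, next fire after T=295 is 297
  job_D: interval 13, next fire after T=295 is 299
Earliest fire time = 297 (job job_B)

Answer: 297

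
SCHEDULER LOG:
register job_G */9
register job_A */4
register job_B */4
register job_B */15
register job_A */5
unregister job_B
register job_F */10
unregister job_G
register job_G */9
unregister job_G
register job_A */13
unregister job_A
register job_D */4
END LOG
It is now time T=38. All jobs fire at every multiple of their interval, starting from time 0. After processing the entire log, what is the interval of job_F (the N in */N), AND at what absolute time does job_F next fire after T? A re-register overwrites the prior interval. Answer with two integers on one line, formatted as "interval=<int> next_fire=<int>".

Op 1: register job_G */9 -> active={job_G:*/9}
Op 2: register job_A */4 -> active={job_A:*/4, job_G:*/9}
Op 3: register job_B */4 -> active={job_A:*/4, job_B:*/4, job_G:*/9}
Op 4: register job_B */15 -> active={job_A:*/4, job_B:*/15, job_G:*/9}
Op 5: register job_A */5 -> active={job_A:*/5, job_B:*/15, job_G:*/9}
Op 6: unregister job_B -> active={job_A:*/5, job_G:*/9}
Op 7: register job_F */10 -> active={job_A:*/5, job_F:*/10, job_G:*/9}
Op 8: unregister job_G -> active={job_A:*/5, job_F:*/10}
Op 9: register job_G */9 -> active={job_A:*/5, job_F:*/10, job_G:*/9}
Op 10: unregister job_G -> active={job_A:*/5, job_F:*/10}
Op 11: register job_A */13 -> active={job_A:*/13, job_F:*/10}
Op 12: unregister job_A -> active={job_F:*/10}
Op 13: register job_D */4 -> active={job_D:*/4, job_F:*/10}
Final interval of job_F = 10
Next fire of job_F after T=38: (38//10+1)*10 = 40

Answer: interval=10 next_fire=40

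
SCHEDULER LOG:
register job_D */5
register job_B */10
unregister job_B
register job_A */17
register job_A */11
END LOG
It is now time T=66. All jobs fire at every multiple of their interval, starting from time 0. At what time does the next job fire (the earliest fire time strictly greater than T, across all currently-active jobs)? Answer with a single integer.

Op 1: register job_D */5 -> active={job_D:*/5}
Op 2: register job_B */10 -> active={job_B:*/10, job_D:*/5}
Op 3: unregister job_B -> active={job_D:*/5}
Op 4: register job_A */17 -> active={job_A:*/17, job_D:*/5}
Op 5: register job_A */11 -> active={job_A:*/11, job_D:*/5}
  job_A: interval 11, next fire after T=66 is 77
  job_D: interval 5, next fire after T=66 is 70
Earliest fire time = 70 (job job_D)

Answer: 70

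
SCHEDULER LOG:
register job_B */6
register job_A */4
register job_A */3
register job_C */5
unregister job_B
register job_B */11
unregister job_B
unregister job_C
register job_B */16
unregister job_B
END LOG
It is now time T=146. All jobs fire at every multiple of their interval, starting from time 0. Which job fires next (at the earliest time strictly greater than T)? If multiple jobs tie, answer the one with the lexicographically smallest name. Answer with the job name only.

Answer: job_A

Derivation:
Op 1: register job_B */6 -> active={job_B:*/6}
Op 2: register job_A */4 -> active={job_A:*/4, job_B:*/6}
Op 3: register job_A */3 -> active={job_A:*/3, job_B:*/6}
Op 4: register job_C */5 -> active={job_A:*/3, job_B:*/6, job_C:*/5}
Op 5: unregister job_B -> active={job_A:*/3, job_C:*/5}
Op 6: register job_B */11 -> active={job_A:*/3, job_B:*/11, job_C:*/5}
Op 7: unregister job_B -> active={job_A:*/3, job_C:*/5}
Op 8: unregister job_C -> active={job_A:*/3}
Op 9: register job_B */16 -> active={job_A:*/3, job_B:*/16}
Op 10: unregister job_B -> active={job_A:*/3}
  job_A: interval 3, next fire after T=146 is 147
Earliest = 147, winner (lex tiebreak) = job_A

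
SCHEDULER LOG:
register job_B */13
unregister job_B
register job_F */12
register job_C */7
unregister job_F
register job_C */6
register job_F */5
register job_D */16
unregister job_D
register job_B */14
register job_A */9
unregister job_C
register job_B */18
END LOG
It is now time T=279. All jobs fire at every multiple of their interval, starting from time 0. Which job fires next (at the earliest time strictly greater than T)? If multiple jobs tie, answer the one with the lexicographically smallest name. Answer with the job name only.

Answer: job_F

Derivation:
Op 1: register job_B */13 -> active={job_B:*/13}
Op 2: unregister job_B -> active={}
Op 3: register job_F */12 -> active={job_F:*/12}
Op 4: register job_C */7 -> active={job_C:*/7, job_F:*/12}
Op 5: unregister job_F -> active={job_C:*/7}
Op 6: register job_C */6 -> active={job_C:*/6}
Op 7: register job_F */5 -> active={job_C:*/6, job_F:*/5}
Op 8: register job_D */16 -> active={job_C:*/6, job_D:*/16, job_F:*/5}
Op 9: unregister job_D -> active={job_C:*/6, job_F:*/5}
Op 10: register job_B */14 -> active={job_B:*/14, job_C:*/6, job_F:*/5}
Op 11: register job_A */9 -> active={job_A:*/9, job_B:*/14, job_C:*/6, job_F:*/5}
Op 12: unregister job_C -> active={job_A:*/9, job_B:*/14, job_F:*/5}
Op 13: register job_B */18 -> active={job_A:*/9, job_B:*/18, job_F:*/5}
  job_A: interval 9, next fire after T=279 is 288
  job_B: interval 18, next fire after T=279 is 288
  job_F: interval 5, next fire after T=279 is 280
Earliest = 280, winner (lex tiebreak) = job_F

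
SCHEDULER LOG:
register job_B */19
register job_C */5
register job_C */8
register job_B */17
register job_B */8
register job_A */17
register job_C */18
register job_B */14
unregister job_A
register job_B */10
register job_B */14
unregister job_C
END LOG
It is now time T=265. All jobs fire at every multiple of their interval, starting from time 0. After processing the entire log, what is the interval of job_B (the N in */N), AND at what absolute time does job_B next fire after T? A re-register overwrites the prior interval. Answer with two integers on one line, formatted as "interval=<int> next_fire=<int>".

Op 1: register job_B */19 -> active={job_B:*/19}
Op 2: register job_C */5 -> active={job_B:*/19, job_C:*/5}
Op 3: register job_C */8 -> active={job_B:*/19, job_C:*/8}
Op 4: register job_B */17 -> active={job_B:*/17, job_C:*/8}
Op 5: register job_B */8 -> active={job_B:*/8, job_C:*/8}
Op 6: register job_A */17 -> active={job_A:*/17, job_B:*/8, job_C:*/8}
Op 7: register job_C */18 -> active={job_A:*/17, job_B:*/8, job_C:*/18}
Op 8: register job_B */14 -> active={job_A:*/17, job_B:*/14, job_C:*/18}
Op 9: unregister job_A -> active={job_B:*/14, job_C:*/18}
Op 10: register job_B */10 -> active={job_B:*/10, job_C:*/18}
Op 11: register job_B */14 -> active={job_B:*/14, job_C:*/18}
Op 12: unregister job_C -> active={job_B:*/14}
Final interval of job_B = 14
Next fire of job_B after T=265: (265//14+1)*14 = 266

Answer: interval=14 next_fire=266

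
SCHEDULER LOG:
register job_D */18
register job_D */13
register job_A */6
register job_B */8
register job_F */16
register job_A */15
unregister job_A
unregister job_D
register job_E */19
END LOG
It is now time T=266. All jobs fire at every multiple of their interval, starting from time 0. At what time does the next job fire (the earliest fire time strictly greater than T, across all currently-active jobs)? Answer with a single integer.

Answer: 272

Derivation:
Op 1: register job_D */18 -> active={job_D:*/18}
Op 2: register job_D */13 -> active={job_D:*/13}
Op 3: register job_A */6 -> active={job_A:*/6, job_D:*/13}
Op 4: register job_B */8 -> active={job_A:*/6, job_B:*/8, job_D:*/13}
Op 5: register job_F */16 -> active={job_A:*/6, job_B:*/8, job_D:*/13, job_F:*/16}
Op 6: register job_A */15 -> active={job_A:*/15, job_B:*/8, job_D:*/13, job_F:*/16}
Op 7: unregister job_A -> active={job_B:*/8, job_D:*/13, job_F:*/16}
Op 8: unregister job_D -> active={job_B:*/8, job_F:*/16}
Op 9: register job_E */19 -> active={job_B:*/8, job_E:*/19, job_F:*/16}
  job_B: interval 8, next fire after T=266 is 272
  job_E: interval 19, next fire after T=266 is 285
  job_F: interval 16, next fire after T=266 is 272
Earliest fire time = 272 (job job_B)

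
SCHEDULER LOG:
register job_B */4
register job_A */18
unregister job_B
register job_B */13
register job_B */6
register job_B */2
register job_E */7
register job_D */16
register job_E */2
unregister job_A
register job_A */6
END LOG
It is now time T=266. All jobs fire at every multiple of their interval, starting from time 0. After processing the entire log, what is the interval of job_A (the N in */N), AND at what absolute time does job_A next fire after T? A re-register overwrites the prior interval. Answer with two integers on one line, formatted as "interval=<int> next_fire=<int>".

Op 1: register job_B */4 -> active={job_B:*/4}
Op 2: register job_A */18 -> active={job_A:*/18, job_B:*/4}
Op 3: unregister job_B -> active={job_A:*/18}
Op 4: register job_B */13 -> active={job_A:*/18, job_B:*/13}
Op 5: register job_B */6 -> active={job_A:*/18, job_B:*/6}
Op 6: register job_B */2 -> active={job_A:*/18, job_B:*/2}
Op 7: register job_E */7 -> active={job_A:*/18, job_B:*/2, job_E:*/7}
Op 8: register job_D */16 -> active={job_A:*/18, job_B:*/2, job_D:*/16, job_E:*/7}
Op 9: register job_E */2 -> active={job_A:*/18, job_B:*/2, job_D:*/16, job_E:*/2}
Op 10: unregister job_A -> active={job_B:*/2, job_D:*/16, job_E:*/2}
Op 11: register job_A */6 -> active={job_A:*/6, job_B:*/2, job_D:*/16, job_E:*/2}
Final interval of job_A = 6
Next fire of job_A after T=266: (266//6+1)*6 = 270

Answer: interval=6 next_fire=270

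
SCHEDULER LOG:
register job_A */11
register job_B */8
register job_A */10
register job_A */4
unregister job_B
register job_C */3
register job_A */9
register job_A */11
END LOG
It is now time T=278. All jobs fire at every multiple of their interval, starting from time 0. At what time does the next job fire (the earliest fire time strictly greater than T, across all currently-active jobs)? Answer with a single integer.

Answer: 279

Derivation:
Op 1: register job_A */11 -> active={job_A:*/11}
Op 2: register job_B */8 -> active={job_A:*/11, job_B:*/8}
Op 3: register job_A */10 -> active={job_A:*/10, job_B:*/8}
Op 4: register job_A */4 -> active={job_A:*/4, job_B:*/8}
Op 5: unregister job_B -> active={job_A:*/4}
Op 6: register job_C */3 -> active={job_A:*/4, job_C:*/3}
Op 7: register job_A */9 -> active={job_A:*/9, job_C:*/3}
Op 8: register job_A */11 -> active={job_A:*/11, job_C:*/3}
  job_A: interval 11, next fire after T=278 is 286
  job_C: interval 3, next fire after T=278 is 279
Earliest fire time = 279 (job job_C)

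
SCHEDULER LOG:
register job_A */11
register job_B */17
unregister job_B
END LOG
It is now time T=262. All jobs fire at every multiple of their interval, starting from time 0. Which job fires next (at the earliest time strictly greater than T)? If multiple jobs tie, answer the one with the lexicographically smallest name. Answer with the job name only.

Op 1: register job_A */11 -> active={job_A:*/11}
Op 2: register job_B */17 -> active={job_A:*/11, job_B:*/17}
Op 3: unregister job_B -> active={job_A:*/11}
  job_A: interval 11, next fire after T=262 is 264
Earliest = 264, winner (lex tiebreak) = job_A

Answer: job_A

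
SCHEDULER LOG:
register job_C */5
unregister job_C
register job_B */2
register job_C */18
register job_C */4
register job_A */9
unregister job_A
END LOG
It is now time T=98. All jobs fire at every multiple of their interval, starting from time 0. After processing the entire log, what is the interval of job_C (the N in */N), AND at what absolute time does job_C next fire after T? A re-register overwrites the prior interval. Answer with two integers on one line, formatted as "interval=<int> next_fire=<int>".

Op 1: register job_C */5 -> active={job_C:*/5}
Op 2: unregister job_C -> active={}
Op 3: register job_B */2 -> active={job_B:*/2}
Op 4: register job_C */18 -> active={job_B:*/2, job_C:*/18}
Op 5: register job_C */4 -> active={job_B:*/2, job_C:*/4}
Op 6: register job_A */9 -> active={job_A:*/9, job_B:*/2, job_C:*/4}
Op 7: unregister job_A -> active={job_B:*/2, job_C:*/4}
Final interval of job_C = 4
Next fire of job_C after T=98: (98//4+1)*4 = 100

Answer: interval=4 next_fire=100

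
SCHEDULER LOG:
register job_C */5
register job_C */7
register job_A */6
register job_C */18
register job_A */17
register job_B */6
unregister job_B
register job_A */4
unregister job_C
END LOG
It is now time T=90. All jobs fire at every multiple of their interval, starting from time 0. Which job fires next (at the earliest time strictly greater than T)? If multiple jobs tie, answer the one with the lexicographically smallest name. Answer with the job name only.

Answer: job_A

Derivation:
Op 1: register job_C */5 -> active={job_C:*/5}
Op 2: register job_C */7 -> active={job_C:*/7}
Op 3: register job_A */6 -> active={job_A:*/6, job_C:*/7}
Op 4: register job_C */18 -> active={job_A:*/6, job_C:*/18}
Op 5: register job_A */17 -> active={job_A:*/17, job_C:*/18}
Op 6: register job_B */6 -> active={job_A:*/17, job_B:*/6, job_C:*/18}
Op 7: unregister job_B -> active={job_A:*/17, job_C:*/18}
Op 8: register job_A */4 -> active={job_A:*/4, job_C:*/18}
Op 9: unregister job_C -> active={job_A:*/4}
  job_A: interval 4, next fire after T=90 is 92
Earliest = 92, winner (lex tiebreak) = job_A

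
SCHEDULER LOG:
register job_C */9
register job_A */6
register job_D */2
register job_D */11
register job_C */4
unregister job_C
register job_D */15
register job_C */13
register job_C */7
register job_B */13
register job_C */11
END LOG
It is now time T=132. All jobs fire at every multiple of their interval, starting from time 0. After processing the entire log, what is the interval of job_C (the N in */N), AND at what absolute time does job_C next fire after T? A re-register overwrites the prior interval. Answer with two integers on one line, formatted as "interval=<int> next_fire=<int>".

Answer: interval=11 next_fire=143

Derivation:
Op 1: register job_C */9 -> active={job_C:*/9}
Op 2: register job_A */6 -> active={job_A:*/6, job_C:*/9}
Op 3: register job_D */2 -> active={job_A:*/6, job_C:*/9, job_D:*/2}
Op 4: register job_D */11 -> active={job_A:*/6, job_C:*/9, job_D:*/11}
Op 5: register job_C */4 -> active={job_A:*/6, job_C:*/4, job_D:*/11}
Op 6: unregister job_C -> active={job_A:*/6, job_D:*/11}
Op 7: register job_D */15 -> active={job_A:*/6, job_D:*/15}
Op 8: register job_C */13 -> active={job_A:*/6, job_C:*/13, job_D:*/15}
Op 9: register job_C */7 -> active={job_A:*/6, job_C:*/7, job_D:*/15}
Op 10: register job_B */13 -> active={job_A:*/6, job_B:*/13, job_C:*/7, job_D:*/15}
Op 11: register job_C */11 -> active={job_A:*/6, job_B:*/13, job_C:*/11, job_D:*/15}
Final interval of job_C = 11
Next fire of job_C after T=132: (132//11+1)*11 = 143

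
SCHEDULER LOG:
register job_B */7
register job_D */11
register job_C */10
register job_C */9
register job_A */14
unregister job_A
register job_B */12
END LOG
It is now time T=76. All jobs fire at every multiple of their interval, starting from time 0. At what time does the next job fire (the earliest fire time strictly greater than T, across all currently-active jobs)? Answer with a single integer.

Answer: 77

Derivation:
Op 1: register job_B */7 -> active={job_B:*/7}
Op 2: register job_D */11 -> active={job_B:*/7, job_D:*/11}
Op 3: register job_C */10 -> active={job_B:*/7, job_C:*/10, job_D:*/11}
Op 4: register job_C */9 -> active={job_B:*/7, job_C:*/9, job_D:*/11}
Op 5: register job_A */14 -> active={job_A:*/14, job_B:*/7, job_C:*/9, job_D:*/11}
Op 6: unregister job_A -> active={job_B:*/7, job_C:*/9, job_D:*/11}
Op 7: register job_B */12 -> active={job_B:*/12, job_C:*/9, job_D:*/11}
  job_B: interval 12, next fire after T=76 is 84
  job_C: interval 9, next fire after T=76 is 81
  job_D: interval 11, next fire after T=76 is 77
Earliest fire time = 77 (job job_D)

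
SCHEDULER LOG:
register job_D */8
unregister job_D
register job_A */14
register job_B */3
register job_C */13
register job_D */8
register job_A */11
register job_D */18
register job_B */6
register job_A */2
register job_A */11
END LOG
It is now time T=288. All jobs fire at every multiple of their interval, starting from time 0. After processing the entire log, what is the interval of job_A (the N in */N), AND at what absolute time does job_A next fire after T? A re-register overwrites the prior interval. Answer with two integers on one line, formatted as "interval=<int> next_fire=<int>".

Answer: interval=11 next_fire=297

Derivation:
Op 1: register job_D */8 -> active={job_D:*/8}
Op 2: unregister job_D -> active={}
Op 3: register job_A */14 -> active={job_A:*/14}
Op 4: register job_B */3 -> active={job_A:*/14, job_B:*/3}
Op 5: register job_C */13 -> active={job_A:*/14, job_B:*/3, job_C:*/13}
Op 6: register job_D */8 -> active={job_A:*/14, job_B:*/3, job_C:*/13, job_D:*/8}
Op 7: register job_A */11 -> active={job_A:*/11, job_B:*/3, job_C:*/13, job_D:*/8}
Op 8: register job_D */18 -> active={job_A:*/11, job_B:*/3, job_C:*/13, job_D:*/18}
Op 9: register job_B */6 -> active={job_A:*/11, job_B:*/6, job_C:*/13, job_D:*/18}
Op 10: register job_A */2 -> active={job_A:*/2, job_B:*/6, job_C:*/13, job_D:*/18}
Op 11: register job_A */11 -> active={job_A:*/11, job_B:*/6, job_C:*/13, job_D:*/18}
Final interval of job_A = 11
Next fire of job_A after T=288: (288//11+1)*11 = 297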